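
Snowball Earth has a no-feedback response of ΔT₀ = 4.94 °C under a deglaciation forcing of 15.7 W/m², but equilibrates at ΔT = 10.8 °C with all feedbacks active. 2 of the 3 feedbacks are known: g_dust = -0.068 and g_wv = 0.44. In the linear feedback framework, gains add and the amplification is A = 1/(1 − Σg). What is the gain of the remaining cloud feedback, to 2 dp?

Amplification A = ΔT/ΔT₀ = 10.8/4.94 = 2.186.
Total gain g = 1 − 1/A = 1 − 1/2.186 = 0.5425.
Known gains sum to -0.068 + 0.44 = 0.372.
g_cld = 0.5425 − 0.372 = 0.17.

0.17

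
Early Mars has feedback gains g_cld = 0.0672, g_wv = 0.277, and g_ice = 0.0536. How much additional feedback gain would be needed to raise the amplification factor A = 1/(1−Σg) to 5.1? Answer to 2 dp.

0.41

Current total gain = 0.3978.
Target gain for A = 5.1: g* = 1 − 1/5.1 = 0.8039.
Additional gain needed = 0.8039 − 0.3978 = 0.41.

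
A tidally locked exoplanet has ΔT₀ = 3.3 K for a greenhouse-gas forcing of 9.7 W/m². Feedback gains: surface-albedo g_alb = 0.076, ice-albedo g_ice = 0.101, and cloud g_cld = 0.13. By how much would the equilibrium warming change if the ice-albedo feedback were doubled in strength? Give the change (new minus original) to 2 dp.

0.81 K

Original: g = 0.307, ΔT = 3.3/(1−0.307) = 4.7619 K.
With doubled ice-albedo: g' = 0.408, ΔT' = 3.3/(1−0.408) = 5.5743 K.
Change = 5.5743 − 4.7619 = 0.81 K.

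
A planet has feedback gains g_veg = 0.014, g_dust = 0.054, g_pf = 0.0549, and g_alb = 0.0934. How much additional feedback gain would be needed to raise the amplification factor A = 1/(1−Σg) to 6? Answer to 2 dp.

Current total gain = 0.2163.
Target gain for A = 6: g* = 1 − 1/6 = 0.8333.
Additional gain needed = 0.8333 − 0.2163 = 0.62.

0.62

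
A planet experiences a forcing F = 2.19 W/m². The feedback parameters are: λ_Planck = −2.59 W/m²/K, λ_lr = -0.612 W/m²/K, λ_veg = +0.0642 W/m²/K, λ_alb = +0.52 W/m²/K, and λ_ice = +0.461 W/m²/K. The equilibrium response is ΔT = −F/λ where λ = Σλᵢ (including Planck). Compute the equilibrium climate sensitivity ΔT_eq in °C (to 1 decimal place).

1.0 °C

Net feedback parameter λ = (−2.59) + (-0.612) + (+0.0642) + (+0.52) + (+0.461) = -2.1568 W/m²/K.
ΔT = −F/λ = −2.19/(-2.1568) = 1.0 °C.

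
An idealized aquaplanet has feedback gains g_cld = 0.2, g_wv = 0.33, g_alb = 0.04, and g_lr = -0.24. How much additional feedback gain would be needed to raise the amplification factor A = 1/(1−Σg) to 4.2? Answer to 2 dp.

0.43

Current total gain = 0.33.
Target gain for A = 4.2: g* = 1 − 1/4.2 = 0.7619.
Additional gain needed = 0.7619 − 0.33 = 0.43.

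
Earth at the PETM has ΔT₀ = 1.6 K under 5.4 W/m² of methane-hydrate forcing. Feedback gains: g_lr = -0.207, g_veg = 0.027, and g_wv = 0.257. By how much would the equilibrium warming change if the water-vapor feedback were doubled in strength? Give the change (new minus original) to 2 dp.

0.67 K

Original: g = 0.077, ΔT = 1.6/(1−0.077) = 1.7335 K.
With doubled water-vapor: g' = 0.334, ΔT' = 1.6/(1−0.334) = 2.4024 K.
Change = 2.4024 − 1.7335 = 0.67 K.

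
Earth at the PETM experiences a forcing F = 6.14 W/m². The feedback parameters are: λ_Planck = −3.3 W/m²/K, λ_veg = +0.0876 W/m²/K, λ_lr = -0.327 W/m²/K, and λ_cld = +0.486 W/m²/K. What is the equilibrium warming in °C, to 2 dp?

Net feedback parameter λ = (−3.3) + (+0.0876) + (-0.327) + (+0.486) = -3.0534 W/m²/K.
ΔT = −F/λ = −6.14/(-3.0534) = 2.01 °C.

2.01 °C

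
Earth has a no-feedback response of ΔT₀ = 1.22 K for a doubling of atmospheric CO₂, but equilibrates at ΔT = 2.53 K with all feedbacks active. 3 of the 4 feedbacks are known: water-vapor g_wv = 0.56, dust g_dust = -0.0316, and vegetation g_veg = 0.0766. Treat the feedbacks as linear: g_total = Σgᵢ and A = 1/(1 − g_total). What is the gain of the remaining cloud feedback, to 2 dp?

Amplification A = ΔT/ΔT₀ = 2.53/1.22 = 2.074.
Total gain g = 1 − 1/A = 1 − 1/2.074 = 0.5178.
Known gains sum to 0.56 − 0.0316 + 0.0766 = 0.605.
g_cld = 0.5178 − 0.605 = -0.09.

-0.09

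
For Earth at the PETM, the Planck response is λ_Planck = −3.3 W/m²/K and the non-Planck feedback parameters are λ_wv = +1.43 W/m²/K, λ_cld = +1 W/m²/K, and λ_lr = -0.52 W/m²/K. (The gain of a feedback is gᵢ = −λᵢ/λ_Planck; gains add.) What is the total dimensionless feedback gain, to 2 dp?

Convert to gains: g_wv = 1.43/3.3 = 0.4333; g_cld = 1/3.3 = 0.303; g_lr = -0.52/3.3 = -0.1576.
Total gain g = 0.5787.

0.58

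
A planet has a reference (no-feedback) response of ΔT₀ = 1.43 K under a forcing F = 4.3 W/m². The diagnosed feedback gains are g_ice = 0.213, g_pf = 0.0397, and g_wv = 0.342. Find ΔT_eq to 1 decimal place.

Total gain g = 0.213 + 0.0397 + 0.342 = 0.5947.
Amplification A = 1/(1 − 0.5947) = 2.467.
ΔT = 1.43 × 2.467 = 3.5 K.

3.5 K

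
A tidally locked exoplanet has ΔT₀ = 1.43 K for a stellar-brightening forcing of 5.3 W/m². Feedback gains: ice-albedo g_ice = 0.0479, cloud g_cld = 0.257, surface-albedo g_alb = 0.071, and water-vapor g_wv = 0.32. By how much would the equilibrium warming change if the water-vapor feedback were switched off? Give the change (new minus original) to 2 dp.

-2.41 K

Original: g = 0.6959, ΔT = 1.43/(1−0.6959) = 4.7024 K.
Without water-vapor: g' = 0.3759, ΔT' = 1.43/(1−0.3759) = 2.2913 K.
Change = 2.2913 − 4.7024 = -2.41 K.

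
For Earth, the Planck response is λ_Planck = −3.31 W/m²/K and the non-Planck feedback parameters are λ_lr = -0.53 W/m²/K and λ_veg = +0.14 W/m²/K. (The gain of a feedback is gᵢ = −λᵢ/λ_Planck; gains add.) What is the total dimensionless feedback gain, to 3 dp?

Convert to gains: g_lr = -0.53/3.31 = -0.1601; g_veg = 0.14/3.31 = 0.0423.
Total gain g = -0.1178.

-0.118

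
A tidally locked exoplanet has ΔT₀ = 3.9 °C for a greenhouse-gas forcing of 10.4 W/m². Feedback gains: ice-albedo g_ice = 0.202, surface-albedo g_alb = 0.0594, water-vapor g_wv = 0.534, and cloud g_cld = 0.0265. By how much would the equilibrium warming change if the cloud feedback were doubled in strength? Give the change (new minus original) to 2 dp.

Original: g = 0.8219, ΔT = 3.9/(1−0.8219) = 21.8978 °C.
With doubled cloud: g' = 0.8484, ΔT' = 3.9/(1−0.8484) = 25.7256 °C.
Change = 25.7256 − 21.8978 = 3.83 °C.

3.83 °C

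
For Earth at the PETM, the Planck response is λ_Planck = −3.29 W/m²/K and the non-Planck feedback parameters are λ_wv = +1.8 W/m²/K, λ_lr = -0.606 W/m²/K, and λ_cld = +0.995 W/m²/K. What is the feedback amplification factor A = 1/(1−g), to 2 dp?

Convert to gains: g_wv = 1.8/3.29 = 0.5471; g_lr = -0.606/3.29 = -0.1842; g_cld = 0.995/3.29 = 0.3024.
Total gain g = 0.6653.
A = 1/(1 − 0.6653) = 2.99.

2.99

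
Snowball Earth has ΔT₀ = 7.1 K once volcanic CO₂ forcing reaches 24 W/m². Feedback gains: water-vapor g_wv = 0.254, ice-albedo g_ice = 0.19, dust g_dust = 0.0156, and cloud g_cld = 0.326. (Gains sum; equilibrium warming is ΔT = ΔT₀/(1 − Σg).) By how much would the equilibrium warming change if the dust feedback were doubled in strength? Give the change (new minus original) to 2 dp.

Original: g = 0.7856, ΔT = 7.1/(1−0.7856) = 33.1157 K.
With doubled dust: g' = 0.8012, ΔT' = 7.1/(1−0.8012) = 35.7143 K.
Change = 35.7143 − 33.1157 = 2.60 K.

2.60 K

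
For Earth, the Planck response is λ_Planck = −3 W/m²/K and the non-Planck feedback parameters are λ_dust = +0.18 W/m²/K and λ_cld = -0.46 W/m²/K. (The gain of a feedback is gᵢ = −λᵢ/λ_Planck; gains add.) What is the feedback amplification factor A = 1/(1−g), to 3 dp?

Convert to gains: g_dust = 0.18/3 = 0.06; g_cld = -0.46/3 = -0.1533.
Total gain g = -0.0933.
A = 1/(1 + 0.0933) = 0.915.

0.915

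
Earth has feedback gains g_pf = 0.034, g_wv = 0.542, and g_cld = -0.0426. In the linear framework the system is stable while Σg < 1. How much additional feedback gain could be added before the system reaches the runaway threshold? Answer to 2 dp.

Current total gain = 0.034 + 0.542 − 0.0426 = 0.5334.
Margin to runaway = 1 − 0.5334 = 0.47.

0.47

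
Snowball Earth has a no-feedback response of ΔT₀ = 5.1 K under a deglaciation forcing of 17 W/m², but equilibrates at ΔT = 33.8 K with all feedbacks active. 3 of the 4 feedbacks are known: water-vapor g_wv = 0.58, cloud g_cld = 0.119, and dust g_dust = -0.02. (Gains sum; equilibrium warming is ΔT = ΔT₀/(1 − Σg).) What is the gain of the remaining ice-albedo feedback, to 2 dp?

0.17

Amplification A = ΔT/ΔT₀ = 33.8/5.1 = 6.627.
Total gain g = 1 − 1/A = 1 − 1/6.627 = 0.8491.
Known gains sum to 0.58 + 0.119 − 0.02 = 0.679.
g_ice = 0.8491 − 0.679 = 0.17.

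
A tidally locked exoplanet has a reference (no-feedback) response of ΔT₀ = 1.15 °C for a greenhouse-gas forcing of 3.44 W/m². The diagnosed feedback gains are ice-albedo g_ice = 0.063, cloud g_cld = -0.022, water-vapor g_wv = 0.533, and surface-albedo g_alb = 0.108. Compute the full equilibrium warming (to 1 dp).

3.6 °C

Total gain g = 0.063 − 0.022 + 0.533 + 0.108 = 0.682.
Amplification A = 1/(1 − 0.682) = 3.145.
ΔT = 1.15 × 3.145 = 3.6 °C.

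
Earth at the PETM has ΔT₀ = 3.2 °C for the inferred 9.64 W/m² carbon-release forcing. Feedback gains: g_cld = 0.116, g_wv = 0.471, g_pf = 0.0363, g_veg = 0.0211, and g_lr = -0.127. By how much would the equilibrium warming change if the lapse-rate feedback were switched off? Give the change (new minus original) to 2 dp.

Original: g = 0.5174, ΔT = 3.2/(1−0.5174) = 6.6308 °C.
Without lapse-rate: g' = 0.6444, ΔT' = 3.2/(1−0.6444) = 8.9989 °C.
Change = 8.9989 − 6.6308 = 2.37 °C.

2.37 °C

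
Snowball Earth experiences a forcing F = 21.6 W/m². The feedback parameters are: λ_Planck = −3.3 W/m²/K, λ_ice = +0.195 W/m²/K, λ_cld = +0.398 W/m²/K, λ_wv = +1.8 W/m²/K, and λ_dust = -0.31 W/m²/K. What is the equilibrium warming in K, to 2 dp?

17.75 K

Net feedback parameter λ = (−3.3) + (+0.195) + (+0.398) + (+1.8) + (-0.31) = -1.217 W/m²/K.
ΔT = −F/λ = −21.6/(-1.217) = 17.75 K.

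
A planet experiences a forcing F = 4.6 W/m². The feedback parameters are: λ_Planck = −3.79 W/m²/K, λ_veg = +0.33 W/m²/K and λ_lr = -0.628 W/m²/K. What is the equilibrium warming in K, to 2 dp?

Net feedback parameter λ = (−3.79) + (+0.33) + (-0.628) = -4.088 W/m²/K.
ΔT = −F/λ = −4.6/(-4.088) = 1.13 K.

1.13 K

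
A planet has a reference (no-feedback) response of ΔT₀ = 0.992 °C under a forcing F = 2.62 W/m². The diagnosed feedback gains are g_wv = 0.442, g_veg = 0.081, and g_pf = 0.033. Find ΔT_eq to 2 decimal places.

Total gain g = 0.442 + 0.081 + 0.033 = 0.556.
Amplification A = 1/(1 − 0.556) = 2.252.
ΔT = 0.992 × 2.252 = 2.23 °C.

2.23 °C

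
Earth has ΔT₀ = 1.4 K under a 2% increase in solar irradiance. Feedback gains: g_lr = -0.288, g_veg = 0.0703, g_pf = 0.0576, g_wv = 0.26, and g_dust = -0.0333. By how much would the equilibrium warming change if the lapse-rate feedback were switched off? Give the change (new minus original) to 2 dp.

Original: g = 0.0666, ΔT = 1.4/(1−0.0666) = 1.4999 K.
Without lapse-rate: g' = 0.3546, ΔT' = 1.4/(1−0.3546) = 2.1692 K.
Change = 2.1692 − 1.4999 = 0.67 K.

0.67 K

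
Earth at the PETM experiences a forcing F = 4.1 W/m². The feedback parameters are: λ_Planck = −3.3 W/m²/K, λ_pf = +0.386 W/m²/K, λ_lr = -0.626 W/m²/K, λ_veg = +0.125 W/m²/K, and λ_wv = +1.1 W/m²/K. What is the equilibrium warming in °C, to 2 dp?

1.77 °C

Net feedback parameter λ = (−3.3) + (+0.386) + (-0.626) + (+0.125) + (+1.1) = -2.315 W/m²/K.
ΔT = −F/λ = −4.1/(-2.315) = 1.77 °C.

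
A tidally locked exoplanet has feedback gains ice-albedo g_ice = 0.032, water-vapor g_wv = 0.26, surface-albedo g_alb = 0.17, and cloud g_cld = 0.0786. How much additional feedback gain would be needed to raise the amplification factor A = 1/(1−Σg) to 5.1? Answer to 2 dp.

0.26

Current total gain = 0.5406.
Target gain for A = 5.1: g* = 1 − 1/5.1 = 0.8039.
Additional gain needed = 0.8039 − 0.5406 = 0.26.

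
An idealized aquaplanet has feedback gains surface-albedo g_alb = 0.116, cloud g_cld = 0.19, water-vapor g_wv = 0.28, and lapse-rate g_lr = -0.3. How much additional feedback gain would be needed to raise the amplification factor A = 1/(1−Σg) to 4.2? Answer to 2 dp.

Current total gain = 0.286.
Target gain for A = 4.2: g* = 1 − 1/4.2 = 0.7619.
Additional gain needed = 0.7619 − 0.286 = 0.48.

0.48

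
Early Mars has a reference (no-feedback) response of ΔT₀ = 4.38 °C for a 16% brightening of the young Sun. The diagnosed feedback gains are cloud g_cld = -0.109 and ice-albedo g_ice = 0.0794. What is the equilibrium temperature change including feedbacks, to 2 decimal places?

4.25 °C

Total gain g = -0.109 + 0.0794 = -0.0296.
Amplification A = 1/(1 + 0.0296) = 0.9713.
ΔT = 4.38 × 0.9713 = 4.25 °C.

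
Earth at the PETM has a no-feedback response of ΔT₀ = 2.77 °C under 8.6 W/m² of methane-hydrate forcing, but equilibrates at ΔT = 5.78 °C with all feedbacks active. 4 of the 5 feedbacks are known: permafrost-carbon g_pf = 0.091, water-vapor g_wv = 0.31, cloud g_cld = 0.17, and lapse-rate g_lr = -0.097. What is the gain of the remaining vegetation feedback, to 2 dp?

Amplification A = ΔT/ΔT₀ = 5.78/2.77 = 2.087.
Total gain g = 1 − 1/A = 1 − 1/2.087 = 0.5208.
Known gains sum to 0.091 + 0.31 + 0.17 − 0.097 = 0.474.
g_veg = 0.5208 − 0.474 = 0.05.

0.05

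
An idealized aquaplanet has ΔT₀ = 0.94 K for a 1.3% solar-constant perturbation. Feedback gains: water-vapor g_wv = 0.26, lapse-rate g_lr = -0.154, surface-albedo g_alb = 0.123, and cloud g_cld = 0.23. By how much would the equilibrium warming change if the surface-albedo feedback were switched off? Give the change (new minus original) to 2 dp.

-0.32 K

Original: g = 0.459, ΔT = 0.94/(1−0.459) = 1.7375 K.
Without surface-albedo: g' = 0.336, ΔT' = 0.94/(1−0.336) = 1.4157 K.
Change = 1.4157 − 1.7375 = -0.32 K.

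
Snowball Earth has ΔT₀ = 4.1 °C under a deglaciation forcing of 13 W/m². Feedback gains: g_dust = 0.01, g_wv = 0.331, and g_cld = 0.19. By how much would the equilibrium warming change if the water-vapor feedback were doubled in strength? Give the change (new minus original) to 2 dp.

20.97 °C

Original: g = 0.531, ΔT = 4.1/(1−0.531) = 8.7420 °C.
With doubled water-vapor: g' = 0.862, ΔT' = 4.1/(1−0.862) = 29.7101 °C.
Change = 29.7101 − 8.7420 = 20.97 °C.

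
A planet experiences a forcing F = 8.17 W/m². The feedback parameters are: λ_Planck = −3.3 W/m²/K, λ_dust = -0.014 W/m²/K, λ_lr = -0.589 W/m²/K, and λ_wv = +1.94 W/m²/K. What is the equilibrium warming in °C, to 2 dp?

4.16 °C

Net feedback parameter λ = (−3.3) + (-0.014) + (-0.589) + (+1.94) = -1.963 W/m²/K.
ΔT = −F/λ = −8.17/(-1.963) = 4.16 °C.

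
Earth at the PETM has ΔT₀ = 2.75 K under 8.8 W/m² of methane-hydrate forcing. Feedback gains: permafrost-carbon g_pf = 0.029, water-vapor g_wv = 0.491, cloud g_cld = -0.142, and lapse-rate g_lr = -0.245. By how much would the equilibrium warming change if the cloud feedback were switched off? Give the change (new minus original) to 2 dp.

Original: g = 0.133, ΔT = 2.75/(1−0.133) = 3.1719 K.
Without cloud: g' = 0.275, ΔT' = 2.75/(1−0.275) = 3.7931 K.
Change = 3.7931 − 3.1719 = 0.62 K.

0.62 K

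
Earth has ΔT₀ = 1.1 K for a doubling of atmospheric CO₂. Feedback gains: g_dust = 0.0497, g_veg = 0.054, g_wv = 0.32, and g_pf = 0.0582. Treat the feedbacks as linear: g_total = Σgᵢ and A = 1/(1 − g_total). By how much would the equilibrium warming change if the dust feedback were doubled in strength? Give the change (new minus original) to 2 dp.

Original: g = 0.4819, ΔT = 1.1/(1−0.4819) = 2.1231 K.
With doubled dust: g' = 0.5316, ΔT' = 1.1/(1−0.5316) = 2.3484 K.
Change = 2.3484 − 2.1231 = 0.23 K.

0.23 K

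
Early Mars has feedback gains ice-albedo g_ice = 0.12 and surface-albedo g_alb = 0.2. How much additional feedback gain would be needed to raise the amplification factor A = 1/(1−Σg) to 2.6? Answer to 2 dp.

Current total gain = 0.32.
Target gain for A = 2.6: g* = 1 − 1/2.6 = 0.6154.
Additional gain needed = 0.6154 − 0.32 = 0.30.

0.30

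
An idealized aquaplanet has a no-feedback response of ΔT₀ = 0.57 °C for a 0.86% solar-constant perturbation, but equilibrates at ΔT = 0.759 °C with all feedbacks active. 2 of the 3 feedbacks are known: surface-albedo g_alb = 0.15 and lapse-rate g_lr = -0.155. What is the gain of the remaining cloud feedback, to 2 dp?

Amplification A = ΔT/ΔT₀ = 0.759/0.57 = 1.332.
Total gain g = 1 − 1/A = 1 − 1/1.332 = 0.2492.
Known gains sum to 0.15 − 0.155 = -0.005.
g_cld = 0.2492 + 0.005 = 0.25.

0.25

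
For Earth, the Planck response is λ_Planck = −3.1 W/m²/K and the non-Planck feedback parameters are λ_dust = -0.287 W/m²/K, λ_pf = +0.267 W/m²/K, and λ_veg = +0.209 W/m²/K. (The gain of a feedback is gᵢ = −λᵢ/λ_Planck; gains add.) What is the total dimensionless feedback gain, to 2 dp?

Convert to gains: g_dust = -0.287/3.1 = -0.09258; g_pf = 0.267/3.1 = 0.08613; g_veg = 0.209/3.1 = 0.06742.
Total gain g = 0.06097.

0.06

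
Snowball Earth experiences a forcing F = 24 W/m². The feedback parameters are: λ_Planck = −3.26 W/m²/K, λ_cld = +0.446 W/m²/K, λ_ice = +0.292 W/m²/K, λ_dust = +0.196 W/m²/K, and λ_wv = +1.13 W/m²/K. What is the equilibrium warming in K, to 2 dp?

20.07 K

Net feedback parameter λ = (−3.26) + (+0.446) + (+0.292) + (+0.196) + (+1.13) = -1.196 W/m²/K.
ΔT = −F/λ = −24/(-1.196) = 20.07 K.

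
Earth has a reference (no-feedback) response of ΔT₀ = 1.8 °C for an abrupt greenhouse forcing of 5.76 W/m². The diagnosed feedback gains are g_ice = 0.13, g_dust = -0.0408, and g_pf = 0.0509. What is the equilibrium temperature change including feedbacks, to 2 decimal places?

2.09 °C

Total gain g = 0.13 − 0.0408 + 0.0509 = 0.1401.
Amplification A = 1/(1 − 0.1401) = 1.163.
ΔT = 1.8 × 1.163 = 2.09 °C.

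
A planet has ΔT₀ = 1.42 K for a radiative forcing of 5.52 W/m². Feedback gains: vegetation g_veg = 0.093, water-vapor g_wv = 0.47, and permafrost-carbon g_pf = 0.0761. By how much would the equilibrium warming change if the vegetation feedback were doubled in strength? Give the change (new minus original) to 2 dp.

1.37 K

Original: g = 0.6391, ΔT = 1.42/(1−0.6391) = 3.9346 K.
With doubled vegetation: g' = 0.7321, ΔT' = 1.42/(1−0.7321) = 5.3005 K.
Change = 5.3005 − 3.9346 = 1.37 K.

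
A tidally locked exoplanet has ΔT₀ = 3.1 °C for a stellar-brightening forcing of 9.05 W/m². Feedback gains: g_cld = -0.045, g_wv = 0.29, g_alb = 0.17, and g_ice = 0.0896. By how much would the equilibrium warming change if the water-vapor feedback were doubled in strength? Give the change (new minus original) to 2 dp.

Original: g = 0.5046, ΔT = 3.1/(1−0.5046) = 6.2576 °C.
With doubled water-vapor: g' = 0.7946, ΔT' = 3.1/(1−0.7946) = 15.0925 °C.
Change = 15.0925 − 6.2576 = 8.83 °C.

8.83 °C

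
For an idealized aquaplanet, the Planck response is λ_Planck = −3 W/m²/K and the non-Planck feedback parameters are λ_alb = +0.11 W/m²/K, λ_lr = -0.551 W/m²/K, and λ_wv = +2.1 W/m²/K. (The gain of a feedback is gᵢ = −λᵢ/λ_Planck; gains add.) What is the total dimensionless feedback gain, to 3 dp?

Convert to gains: g_alb = 0.11/3 = 0.03667; g_lr = -0.551/3 = -0.1837; g_wv = 2.1/3 = 0.7.
Total gain g = 0.55297.

0.553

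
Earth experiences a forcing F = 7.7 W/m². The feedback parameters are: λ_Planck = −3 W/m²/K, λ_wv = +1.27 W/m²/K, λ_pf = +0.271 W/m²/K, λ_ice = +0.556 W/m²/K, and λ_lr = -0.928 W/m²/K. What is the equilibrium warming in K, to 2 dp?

4.21 K

Net feedback parameter λ = (−3) + (+1.27) + (+0.271) + (+0.556) + (-0.928) = -1.831 W/m²/K.
ΔT = −F/λ = −7.7/(-1.831) = 4.21 K.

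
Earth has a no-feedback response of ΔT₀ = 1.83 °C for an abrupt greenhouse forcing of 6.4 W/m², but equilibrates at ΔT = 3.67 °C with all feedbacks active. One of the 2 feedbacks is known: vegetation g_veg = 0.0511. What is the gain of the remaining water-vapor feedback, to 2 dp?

0.45

Amplification A = ΔT/ΔT₀ = 3.67/1.83 = 2.005.
Total gain g = 1 − 1/A = 1 − 1/2.005 = 0.5012.
The known gain is 0.0511.
g_wv = 0.5012 − 0.0511 = 0.45.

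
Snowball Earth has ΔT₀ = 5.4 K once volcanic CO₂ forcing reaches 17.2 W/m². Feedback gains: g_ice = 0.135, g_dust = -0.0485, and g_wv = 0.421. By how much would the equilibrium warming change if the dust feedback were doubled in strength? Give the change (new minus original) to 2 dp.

Original: g = 0.5075, ΔT = 5.4/(1−0.5075) = 10.9645 K.
With doubled dust: g' = 0.459, ΔT' = 5.4/(1−0.459) = 9.9815 K.
Change = 9.9815 − 10.9645 = -0.98 K.

-0.98 K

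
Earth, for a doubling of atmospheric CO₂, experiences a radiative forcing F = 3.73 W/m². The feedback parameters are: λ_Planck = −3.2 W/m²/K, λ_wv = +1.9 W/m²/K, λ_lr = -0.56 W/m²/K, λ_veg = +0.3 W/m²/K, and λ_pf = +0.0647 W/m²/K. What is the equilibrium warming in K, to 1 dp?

Net feedback parameter λ = (−3.2) + (+1.9) + (-0.56) + (+0.3) + (+0.0647) = -1.4953 W/m²/K.
ΔT = −F/λ = −3.73/(-1.4953) = 2.5 K.

2.5 K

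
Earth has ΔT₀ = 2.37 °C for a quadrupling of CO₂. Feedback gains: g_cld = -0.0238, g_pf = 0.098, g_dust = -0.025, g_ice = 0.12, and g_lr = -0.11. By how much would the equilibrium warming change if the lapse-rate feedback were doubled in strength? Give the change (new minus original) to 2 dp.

-0.26 °C

Original: g = 0.0592, ΔT = 2.37/(1−0.0592) = 2.5191 °C.
With doubled lapse-rate: g' = -0.0508, ΔT' = 2.37/(1+0.0508) = 2.2554 °C.
Change = 2.2554 − 2.5191 = -0.26 °C.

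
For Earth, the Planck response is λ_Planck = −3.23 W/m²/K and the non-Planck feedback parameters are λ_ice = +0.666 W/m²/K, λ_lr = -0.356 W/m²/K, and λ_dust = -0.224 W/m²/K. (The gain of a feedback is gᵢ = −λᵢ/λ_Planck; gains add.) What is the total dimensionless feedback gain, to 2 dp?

Convert to gains: g_ice = 0.666/3.23 = 0.2062; g_lr = -0.356/3.23 = -0.1102; g_dust = -0.224/3.23 = -0.06935.
Total gain g = 0.02665.

0.03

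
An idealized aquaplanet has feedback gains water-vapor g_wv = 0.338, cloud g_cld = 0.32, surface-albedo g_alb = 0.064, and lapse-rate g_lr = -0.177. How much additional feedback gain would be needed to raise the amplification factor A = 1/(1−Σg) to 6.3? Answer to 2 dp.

0.30

Current total gain = 0.545.
Target gain for A = 6.3: g* = 1 − 1/6.3 = 0.8413.
Additional gain needed = 0.8413 − 0.545 = 0.30.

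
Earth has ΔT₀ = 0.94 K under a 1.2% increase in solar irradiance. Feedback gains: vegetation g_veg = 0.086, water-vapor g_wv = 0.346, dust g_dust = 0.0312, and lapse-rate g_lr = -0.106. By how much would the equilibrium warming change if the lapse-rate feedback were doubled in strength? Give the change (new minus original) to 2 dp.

Original: g = 0.3572, ΔT = 0.94/(1−0.3572) = 1.4624 K.
With doubled lapse-rate: g' = 0.2512, ΔT' = 0.94/(1−0.2512) = 1.2553 K.
Change = 1.2553 − 1.4624 = -0.21 K.

-0.21 K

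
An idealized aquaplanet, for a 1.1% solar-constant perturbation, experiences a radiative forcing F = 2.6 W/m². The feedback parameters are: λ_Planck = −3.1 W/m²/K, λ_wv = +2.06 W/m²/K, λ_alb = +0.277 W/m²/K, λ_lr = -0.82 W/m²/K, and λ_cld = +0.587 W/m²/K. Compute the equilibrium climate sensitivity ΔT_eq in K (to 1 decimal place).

Net feedback parameter λ = (−3.1) + (+2.06) + (+0.277) + (-0.82) + (+0.587) = -0.996 W/m²/K.
ΔT = −F/λ = −2.6/(-0.996) = 2.6 K.

2.6 K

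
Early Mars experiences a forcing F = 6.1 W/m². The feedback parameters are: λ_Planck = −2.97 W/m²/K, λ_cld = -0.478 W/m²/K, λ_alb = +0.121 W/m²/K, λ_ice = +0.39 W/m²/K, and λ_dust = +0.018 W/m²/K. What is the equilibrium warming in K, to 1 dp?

2.1 K

Net feedback parameter λ = (−2.97) + (-0.478) + (+0.121) + (+0.39) + (+0.018) = -2.919 W/m²/K.
ΔT = −F/λ = −6.1/(-2.919) = 2.1 K.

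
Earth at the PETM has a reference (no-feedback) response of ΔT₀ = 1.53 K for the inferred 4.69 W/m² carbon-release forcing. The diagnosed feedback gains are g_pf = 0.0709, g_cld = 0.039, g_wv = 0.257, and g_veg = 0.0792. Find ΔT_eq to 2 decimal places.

2.76 K

Total gain g = 0.0709 + 0.039 + 0.257 + 0.0792 = 0.4461.
Amplification A = 1/(1 − 0.4461) = 1.805.
ΔT = 1.53 × 1.805 = 2.76 K.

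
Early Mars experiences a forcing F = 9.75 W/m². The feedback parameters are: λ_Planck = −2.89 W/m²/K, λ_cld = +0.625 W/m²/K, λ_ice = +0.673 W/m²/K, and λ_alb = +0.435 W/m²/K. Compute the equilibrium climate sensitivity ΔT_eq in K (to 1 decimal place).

Net feedback parameter λ = (−2.89) + (+0.625) + (+0.673) + (+0.435) = -1.157 W/m²/K.
ΔT = −F/λ = −9.75/(-1.157) = 8.4 K.

8.4 K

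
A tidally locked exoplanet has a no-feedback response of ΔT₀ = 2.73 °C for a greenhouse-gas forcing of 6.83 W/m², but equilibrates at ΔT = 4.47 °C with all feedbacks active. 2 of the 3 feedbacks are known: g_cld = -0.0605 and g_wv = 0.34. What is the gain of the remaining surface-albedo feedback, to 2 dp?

0.11

Amplification A = ΔT/ΔT₀ = 4.47/2.73 = 1.637.
Total gain g = 1 − 1/A = 1 − 1/1.637 = 0.3891.
Known gains sum to -0.0605 + 0.34 = 0.2795.
g_alb = 0.3891 − 0.2795 = 0.11.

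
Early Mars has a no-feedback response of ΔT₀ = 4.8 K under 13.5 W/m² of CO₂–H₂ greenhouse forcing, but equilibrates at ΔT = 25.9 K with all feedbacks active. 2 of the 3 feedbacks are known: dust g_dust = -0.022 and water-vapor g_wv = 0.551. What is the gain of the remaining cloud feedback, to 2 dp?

0.29

Amplification A = ΔT/ΔT₀ = 25.9/4.8 = 5.396.
Total gain g = 1 − 1/A = 1 − 1/5.396 = 0.8147.
Known gains sum to -0.022 + 0.551 = 0.529.
g_cld = 0.8147 − 0.529 = 0.29.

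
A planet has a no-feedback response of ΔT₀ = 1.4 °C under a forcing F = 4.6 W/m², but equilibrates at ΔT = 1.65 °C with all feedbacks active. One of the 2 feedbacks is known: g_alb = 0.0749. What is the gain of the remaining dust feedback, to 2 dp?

Amplification A = ΔT/ΔT₀ = 1.65/1.4 = 1.179.
Total gain g = 1 − 1/A = 1 − 1/1.179 = 0.1518.
The known gain is 0.0749.
g_dust = 0.1518 − 0.0749 = 0.08.

0.08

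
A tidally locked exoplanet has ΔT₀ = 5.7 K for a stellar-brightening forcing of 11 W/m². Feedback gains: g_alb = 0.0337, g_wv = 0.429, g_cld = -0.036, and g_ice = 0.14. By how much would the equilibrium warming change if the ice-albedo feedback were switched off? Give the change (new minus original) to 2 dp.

Original: g = 0.5667, ΔT = 5.7/(1−0.5667) = 13.1549 K.
Without ice-albedo: g' = 0.4267, ΔT' = 5.7/(1−0.4267) = 9.9424 K.
Change = 9.9424 − 13.1549 = -3.21 K.

-3.21 K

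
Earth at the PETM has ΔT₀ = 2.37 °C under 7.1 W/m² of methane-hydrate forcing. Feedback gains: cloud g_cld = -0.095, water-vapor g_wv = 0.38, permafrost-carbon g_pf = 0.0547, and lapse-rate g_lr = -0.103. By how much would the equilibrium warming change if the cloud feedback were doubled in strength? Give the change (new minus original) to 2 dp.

-0.34 °C

Original: g = 0.2367, ΔT = 2.37/(1−0.2367) = 3.1049 °C.
With doubled cloud: g' = 0.1417, ΔT' = 2.37/(1−0.1417) = 2.7613 °C.
Change = 2.7613 − 3.1049 = -0.34 °C.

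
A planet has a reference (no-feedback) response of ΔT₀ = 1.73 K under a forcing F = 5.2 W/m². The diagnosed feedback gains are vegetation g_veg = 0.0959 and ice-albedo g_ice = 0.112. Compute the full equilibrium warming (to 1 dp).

2.2 K

Total gain g = 0.0959 + 0.112 = 0.2079.
Amplification A = 1/(1 − 0.2079) = 1.262.
ΔT = 1.73 × 1.262 = 2.2 K.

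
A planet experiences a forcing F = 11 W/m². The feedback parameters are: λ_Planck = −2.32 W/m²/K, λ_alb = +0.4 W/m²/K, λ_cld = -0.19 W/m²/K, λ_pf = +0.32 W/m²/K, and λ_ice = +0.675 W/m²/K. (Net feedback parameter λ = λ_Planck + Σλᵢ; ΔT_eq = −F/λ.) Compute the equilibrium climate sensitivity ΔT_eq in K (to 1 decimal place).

Net feedback parameter λ = (−2.32) + (+0.4) + (-0.19) + (+0.32) + (+0.675) = -1.115 W/m²/K.
ΔT = −F/λ = −11/(-1.115) = 9.9 K.

9.9 K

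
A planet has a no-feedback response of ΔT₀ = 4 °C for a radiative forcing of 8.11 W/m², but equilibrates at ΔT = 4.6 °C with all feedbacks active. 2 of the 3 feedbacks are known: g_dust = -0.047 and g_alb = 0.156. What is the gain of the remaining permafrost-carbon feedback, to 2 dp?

Amplification A = ΔT/ΔT₀ = 4.6/4 = 1.15.
Total gain g = 1 − 1/A = 1 − 1/1.15 = 0.1304.
Known gains sum to -0.047 + 0.156 = 0.109.
g_pf = 0.1304 − 0.109 = 0.02.

0.02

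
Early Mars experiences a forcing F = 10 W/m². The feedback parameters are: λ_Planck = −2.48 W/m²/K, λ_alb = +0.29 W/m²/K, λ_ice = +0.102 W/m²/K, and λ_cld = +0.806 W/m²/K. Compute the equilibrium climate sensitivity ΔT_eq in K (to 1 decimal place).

7.8 K

Net feedback parameter λ = (−2.48) + (+0.29) + (+0.102) + (+0.806) = -1.282 W/m²/K.
ΔT = −F/λ = −10/(-1.282) = 7.8 K.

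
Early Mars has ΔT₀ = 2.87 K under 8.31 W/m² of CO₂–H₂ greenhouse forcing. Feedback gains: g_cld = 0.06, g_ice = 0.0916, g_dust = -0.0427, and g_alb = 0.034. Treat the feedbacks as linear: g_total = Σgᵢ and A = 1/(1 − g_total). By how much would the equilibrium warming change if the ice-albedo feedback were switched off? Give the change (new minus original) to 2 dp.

Original: g = 0.1429, ΔT = 2.87/(1−0.1429) = 3.3485 K.
Without ice-albedo: g' = 0.0513, ΔT' = 2.87/(1−0.0513) = 3.0252 K.
Change = 3.0252 − 3.3485 = -0.32 K.

-0.32 K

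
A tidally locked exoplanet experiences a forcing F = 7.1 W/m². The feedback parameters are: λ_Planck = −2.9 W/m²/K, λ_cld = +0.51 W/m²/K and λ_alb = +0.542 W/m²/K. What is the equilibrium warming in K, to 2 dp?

Net feedback parameter λ = (−2.9) + (+0.51) + (+0.542) = -1.848 W/m²/K.
ΔT = −F/λ = −7.1/(-1.848) = 3.84 K.

3.84 K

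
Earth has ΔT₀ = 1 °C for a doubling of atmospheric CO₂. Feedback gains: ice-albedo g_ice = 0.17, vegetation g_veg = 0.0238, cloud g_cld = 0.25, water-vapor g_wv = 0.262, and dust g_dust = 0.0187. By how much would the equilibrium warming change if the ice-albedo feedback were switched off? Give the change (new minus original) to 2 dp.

Original: g = 0.7245, ΔT = 1/(1−0.7245) = 3.6298 °C.
Without ice-albedo: g' = 0.5545, ΔT' = 1/(1−0.5545) = 2.2447 °C.
Change = 2.2447 − 3.6298 = -1.39 °C.

-1.39 °C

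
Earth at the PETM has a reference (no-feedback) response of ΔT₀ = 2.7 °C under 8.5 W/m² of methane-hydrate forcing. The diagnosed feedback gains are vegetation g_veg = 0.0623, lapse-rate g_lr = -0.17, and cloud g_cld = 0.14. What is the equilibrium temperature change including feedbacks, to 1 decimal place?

2.8 °C

Total gain g = 0.0623 − 0.17 + 0.14 = 0.0323.
Amplification A = 1/(1 − 0.0323) = 1.033.
ΔT = 2.7 × 1.033 = 2.8 °C.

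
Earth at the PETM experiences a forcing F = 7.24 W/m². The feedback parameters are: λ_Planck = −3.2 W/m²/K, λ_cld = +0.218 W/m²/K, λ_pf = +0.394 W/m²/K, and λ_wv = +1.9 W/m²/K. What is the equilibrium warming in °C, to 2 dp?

Net feedback parameter λ = (−3.2) + (+0.218) + (+0.394) + (+1.9) = -0.688 W/m²/K.
ΔT = −F/λ = −7.24/(-0.688) = 10.52 °C.

10.52 °C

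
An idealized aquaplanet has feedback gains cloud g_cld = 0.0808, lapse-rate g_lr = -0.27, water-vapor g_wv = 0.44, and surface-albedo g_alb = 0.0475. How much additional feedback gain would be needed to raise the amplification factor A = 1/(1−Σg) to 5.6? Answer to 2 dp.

0.52

Current total gain = 0.2983.
Target gain for A = 5.6: g* = 1 − 1/5.6 = 0.8214.
Additional gain needed = 0.8214 − 0.2983 = 0.52.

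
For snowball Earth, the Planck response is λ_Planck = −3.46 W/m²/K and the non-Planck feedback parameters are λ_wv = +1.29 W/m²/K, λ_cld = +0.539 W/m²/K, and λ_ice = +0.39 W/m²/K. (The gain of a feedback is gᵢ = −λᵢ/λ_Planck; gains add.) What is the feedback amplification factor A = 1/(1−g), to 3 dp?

Convert to gains: g_wv = 1.29/3.46 = 0.3728; g_cld = 0.539/3.46 = 0.1558; g_ice = 0.39/3.46 = 0.1127.
Total gain g = 0.6413.
A = 1/(1 − 0.6413) = 2.788.

2.788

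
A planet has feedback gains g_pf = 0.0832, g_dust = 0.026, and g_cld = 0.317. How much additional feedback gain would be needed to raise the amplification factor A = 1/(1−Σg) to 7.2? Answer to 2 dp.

0.43

Current total gain = 0.4262.
Target gain for A = 7.2: g* = 1 − 1/7.2 = 0.8611.
Additional gain needed = 0.8611 − 0.4262 = 0.43.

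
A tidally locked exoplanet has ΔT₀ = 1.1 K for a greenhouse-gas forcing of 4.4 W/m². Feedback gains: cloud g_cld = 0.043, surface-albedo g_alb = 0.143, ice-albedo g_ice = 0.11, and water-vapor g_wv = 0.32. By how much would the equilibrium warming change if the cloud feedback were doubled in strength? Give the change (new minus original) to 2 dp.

0.36 K

Original: g = 0.616, ΔT = 1.1/(1−0.616) = 2.8646 K.
With doubled cloud: g' = 0.659, ΔT' = 1.1/(1−0.659) = 3.2258 K.
Change = 3.2258 − 2.8646 = 0.36 K.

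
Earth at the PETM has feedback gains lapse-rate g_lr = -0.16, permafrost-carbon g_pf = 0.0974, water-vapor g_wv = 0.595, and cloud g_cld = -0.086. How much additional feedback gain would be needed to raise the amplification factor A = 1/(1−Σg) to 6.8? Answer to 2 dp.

0.41

Current total gain = 0.4464.
Target gain for A = 6.8: g* = 1 − 1/6.8 = 0.8529.
Additional gain needed = 0.8529 − 0.4464 = 0.41.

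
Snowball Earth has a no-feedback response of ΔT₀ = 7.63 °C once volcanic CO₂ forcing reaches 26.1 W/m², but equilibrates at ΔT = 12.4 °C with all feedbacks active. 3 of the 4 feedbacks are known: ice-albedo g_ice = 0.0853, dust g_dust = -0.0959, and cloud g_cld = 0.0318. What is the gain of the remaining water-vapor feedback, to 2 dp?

0.36

Amplification A = ΔT/ΔT₀ = 12.4/7.63 = 1.625.
Total gain g = 1 − 1/A = 1 − 1/1.625 = 0.3846.
Known gains sum to 0.0853 − 0.0959 + 0.0318 = 0.0212.
g_wv = 0.3846 − 0.0212 = 0.36.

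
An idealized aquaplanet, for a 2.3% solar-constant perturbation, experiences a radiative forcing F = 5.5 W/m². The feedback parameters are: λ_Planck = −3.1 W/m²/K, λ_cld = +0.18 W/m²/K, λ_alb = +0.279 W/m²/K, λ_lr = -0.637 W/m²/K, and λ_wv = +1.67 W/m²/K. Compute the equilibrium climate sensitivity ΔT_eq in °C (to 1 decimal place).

Net feedback parameter λ = (−3.1) + (+0.18) + (+0.279) + (-0.637) + (+1.67) = -1.608 W/m²/K.
ΔT = −F/λ = −5.5/(-1.608) = 3.4 °C.

3.4 °C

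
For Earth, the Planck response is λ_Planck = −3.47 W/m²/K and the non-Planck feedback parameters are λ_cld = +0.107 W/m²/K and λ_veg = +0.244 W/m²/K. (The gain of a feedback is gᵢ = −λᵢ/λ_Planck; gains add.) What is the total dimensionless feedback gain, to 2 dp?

Convert to gains: g_cld = 0.107/3.47 = 0.03084; g_veg = 0.244/3.47 = 0.07032.
Total gain g = 0.10116.

0.10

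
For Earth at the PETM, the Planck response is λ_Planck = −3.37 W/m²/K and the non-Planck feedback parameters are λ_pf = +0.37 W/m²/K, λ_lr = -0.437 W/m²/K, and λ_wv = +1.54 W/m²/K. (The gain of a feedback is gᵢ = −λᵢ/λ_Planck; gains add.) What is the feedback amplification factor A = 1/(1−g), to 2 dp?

Convert to gains: g_pf = 0.37/3.37 = 0.1098; g_lr = -0.437/3.37 = -0.1297; g_wv = 1.54/3.37 = 0.457.
Total gain g = 0.4371.
A = 1/(1 − 0.4371) = 1.78.

1.78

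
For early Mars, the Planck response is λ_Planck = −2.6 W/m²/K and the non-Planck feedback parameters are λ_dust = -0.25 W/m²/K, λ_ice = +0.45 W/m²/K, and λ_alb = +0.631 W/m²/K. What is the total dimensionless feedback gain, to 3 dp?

0.320

Convert to gains: g_dust = -0.25/2.6 = -0.09615; g_ice = 0.45/2.6 = 0.1731; g_alb = 0.631/2.6 = 0.2427.
Total gain g = 0.31965.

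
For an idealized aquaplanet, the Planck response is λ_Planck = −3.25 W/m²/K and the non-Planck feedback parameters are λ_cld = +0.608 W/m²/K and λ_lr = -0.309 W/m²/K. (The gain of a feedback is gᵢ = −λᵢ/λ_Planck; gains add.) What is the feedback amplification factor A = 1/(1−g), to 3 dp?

1.101

Convert to gains: g_cld = 0.608/3.25 = 0.1871; g_lr = -0.309/3.25 = -0.09508.
Total gain g = 0.09202.
A = 1/(1 − 0.09202) = 1.101.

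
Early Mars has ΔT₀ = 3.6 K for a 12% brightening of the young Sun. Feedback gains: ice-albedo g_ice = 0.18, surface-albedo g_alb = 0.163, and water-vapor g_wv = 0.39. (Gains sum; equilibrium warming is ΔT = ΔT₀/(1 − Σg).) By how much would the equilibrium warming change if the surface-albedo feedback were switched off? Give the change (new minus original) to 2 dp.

Original: g = 0.733, ΔT = 3.6/(1−0.733) = 13.4831 K.
Without surface-albedo: g' = 0.57, ΔT' = 3.6/(1−0.57) = 8.3721 K.
Change = 8.3721 − 13.4831 = -5.11 K.

-5.11 K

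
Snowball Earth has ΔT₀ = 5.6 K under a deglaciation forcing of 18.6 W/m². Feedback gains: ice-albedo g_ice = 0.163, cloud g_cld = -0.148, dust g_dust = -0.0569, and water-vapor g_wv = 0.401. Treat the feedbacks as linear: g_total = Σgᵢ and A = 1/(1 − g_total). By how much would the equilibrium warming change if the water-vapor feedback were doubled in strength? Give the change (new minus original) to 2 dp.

Original: g = 0.3591, ΔT = 5.6/(1−0.3591) = 8.7377 K.
With doubled water-vapor: g' = 0.7601, ΔT' = 5.6/(1−0.7601) = 23.3431 K.
Change = 23.3431 − 8.7377 = 14.61 K.

14.61 K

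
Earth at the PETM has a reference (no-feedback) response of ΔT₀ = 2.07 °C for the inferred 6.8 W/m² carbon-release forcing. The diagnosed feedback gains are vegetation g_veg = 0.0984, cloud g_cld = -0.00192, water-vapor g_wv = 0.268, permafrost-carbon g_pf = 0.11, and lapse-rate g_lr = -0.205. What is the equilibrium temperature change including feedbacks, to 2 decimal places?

Total gain g = 0.0984 − 0.00192 + 0.268 + 0.11 − 0.205 = 0.26948.
Amplification A = 1/(1 − 0.26948) = 1.369.
ΔT = 2.07 × 1.369 = 2.83 °C.

2.83 °C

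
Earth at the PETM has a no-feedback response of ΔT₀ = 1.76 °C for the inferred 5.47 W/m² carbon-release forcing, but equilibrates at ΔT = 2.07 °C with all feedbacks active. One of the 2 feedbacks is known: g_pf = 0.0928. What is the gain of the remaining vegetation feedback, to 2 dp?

Amplification A = ΔT/ΔT₀ = 2.07/1.76 = 1.176.
Total gain g = 1 − 1/A = 1 − 1/1.176 = 0.1497.
The known gain is 0.0928.
g_veg = 0.1497 − 0.0928 = 0.06.

0.06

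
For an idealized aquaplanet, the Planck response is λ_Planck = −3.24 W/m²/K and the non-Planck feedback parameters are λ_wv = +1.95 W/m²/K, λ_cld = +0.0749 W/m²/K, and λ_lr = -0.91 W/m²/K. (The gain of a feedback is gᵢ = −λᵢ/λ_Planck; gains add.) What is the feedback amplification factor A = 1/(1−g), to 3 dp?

Convert to gains: g_wv = 1.95/3.24 = 0.6019; g_cld = 0.0749/3.24 = 0.02312; g_lr = -0.91/3.24 = -0.2809.
Total gain g = 0.34412.
A = 1/(1 − 0.34412) = 1.525.

1.525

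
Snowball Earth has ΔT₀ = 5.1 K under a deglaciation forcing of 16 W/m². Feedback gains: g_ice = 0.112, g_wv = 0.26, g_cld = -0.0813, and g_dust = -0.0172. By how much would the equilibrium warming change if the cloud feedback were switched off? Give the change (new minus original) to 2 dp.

0.88 K

Original: g = 0.2735, ΔT = 5.1/(1−0.2735) = 7.0200 K.
Without cloud: g' = 0.3548, ΔT' = 5.1/(1−0.3548) = 7.9045 K.
Change = 7.9045 − 7.0200 = 0.88 K.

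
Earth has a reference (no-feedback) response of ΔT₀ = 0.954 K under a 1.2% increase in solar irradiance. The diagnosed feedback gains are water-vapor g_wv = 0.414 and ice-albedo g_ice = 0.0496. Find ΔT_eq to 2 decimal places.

Total gain g = 0.414 + 0.0496 = 0.4636.
Amplification A = 1/(1 − 0.4636) = 1.864.
ΔT = 0.954 × 1.864 = 1.78 K.

1.78 K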